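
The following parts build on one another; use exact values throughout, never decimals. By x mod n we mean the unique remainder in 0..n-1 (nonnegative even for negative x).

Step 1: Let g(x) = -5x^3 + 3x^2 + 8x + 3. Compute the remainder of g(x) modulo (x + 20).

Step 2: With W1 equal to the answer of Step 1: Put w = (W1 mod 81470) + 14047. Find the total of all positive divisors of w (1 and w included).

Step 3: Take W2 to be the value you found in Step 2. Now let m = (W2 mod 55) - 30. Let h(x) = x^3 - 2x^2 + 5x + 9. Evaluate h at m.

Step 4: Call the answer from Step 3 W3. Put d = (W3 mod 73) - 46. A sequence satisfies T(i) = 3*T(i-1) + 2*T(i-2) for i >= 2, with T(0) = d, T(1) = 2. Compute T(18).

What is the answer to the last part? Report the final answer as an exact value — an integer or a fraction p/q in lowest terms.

-16718435406

Step 1: remainder = value at the root: -5*(-20)^3 + 3*(-20)^2 + 8*(-20)^1 + 3 = (40000) + (1200) + (-160) + (3) = 41043; answer 41043
Step 2: W1 = 41043; w = 55090; 55090 = 2 * 5 * 7 * 787; sigma = (1 + 2) * (1 + 5) * (1 + 7) * (1 + 787) = 3 * 6 * 8 * 788 = 113472; answer 113472
Step 3: W2 = 113472; m = -23; 1*(-23)^3 - 2*(-23)^2 + 5*(-23)^1 + 9 = (-12167) + (-1058) + (-115) + (9) = -13331; answer -13331
Step 4: W3 = -13331; d = -18; T(2) = 3*(2) + 2*(-18) = -30; iterating: T(2)=-30, T(3)=-86, T(4)=-318, T(5)=-1126, T(6)=-4014, T(7)=-14294, T(8)=-50910, T(9)=-181318, T(10)=-645774, T(11)=-2299958, T(12)=-8191422, T(13)=-29174182, T(14)=-103905390, T(15)=-370064534, T(16)=-1318004382, T(17)=-4694142214, T(18)=-16718435406; answer -16718435406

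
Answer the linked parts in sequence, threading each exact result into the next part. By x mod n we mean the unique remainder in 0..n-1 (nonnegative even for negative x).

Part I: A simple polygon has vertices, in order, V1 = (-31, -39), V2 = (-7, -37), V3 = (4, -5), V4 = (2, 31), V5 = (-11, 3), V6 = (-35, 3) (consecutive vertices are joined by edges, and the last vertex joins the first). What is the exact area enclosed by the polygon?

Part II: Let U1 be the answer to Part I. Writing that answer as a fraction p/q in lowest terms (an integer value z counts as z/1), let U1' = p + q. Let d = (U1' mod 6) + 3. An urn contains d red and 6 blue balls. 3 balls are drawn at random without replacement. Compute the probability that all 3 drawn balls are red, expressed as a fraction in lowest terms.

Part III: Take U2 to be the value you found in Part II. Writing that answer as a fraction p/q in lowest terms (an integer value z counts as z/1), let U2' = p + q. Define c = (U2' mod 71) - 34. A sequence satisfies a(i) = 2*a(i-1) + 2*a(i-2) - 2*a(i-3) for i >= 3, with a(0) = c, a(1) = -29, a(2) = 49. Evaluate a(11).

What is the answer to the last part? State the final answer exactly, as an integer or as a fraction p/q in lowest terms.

Part I: cross terms: (-31*-37 - -7*-39)=874, (-7*-5 - 4*-37)=183, (4*31 - 2*-5)=134, (2*3 - -11*31)=347, (-11*3 - -35*3)=72, (-35*-39 - -31*3)=1458; twice the area = |3068| = 3068; area = 1534; answer 1534
Part II: U1 = 1534; threaded value p + q = 1535; d = 8; total draws C(14,3) = 364; favorable C(8,3) = 56; P = 2/13; answer 2/13
Part III: U2 = 2/13; threaded value p + q = 15; c = -19; a(3) = 2*(49) + 2*(-29) - 2*(-19) = 78; iterating: a(3)=78, a(4)=312, a(5)=682, a(6)=1832, a(7)=4404, a(8)=11108, a(9)=27360, a(10)=68128, a(11)=168760; answer 168760

168760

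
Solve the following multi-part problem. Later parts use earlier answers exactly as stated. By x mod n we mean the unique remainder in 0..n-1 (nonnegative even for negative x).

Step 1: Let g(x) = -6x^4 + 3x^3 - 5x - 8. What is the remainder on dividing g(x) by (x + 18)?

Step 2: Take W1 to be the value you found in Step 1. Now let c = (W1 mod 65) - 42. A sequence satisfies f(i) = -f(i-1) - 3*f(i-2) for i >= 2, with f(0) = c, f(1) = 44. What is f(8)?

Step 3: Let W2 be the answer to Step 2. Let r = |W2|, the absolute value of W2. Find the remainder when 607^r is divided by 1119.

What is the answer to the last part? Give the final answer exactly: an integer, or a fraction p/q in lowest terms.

529

Step 1: remainder = value at the root: -6*(-18)^4 + 3*(-18)^3 - 5*(-18)^1 - 8 = (-629856) + (-17496) + (90) + (-8) = -647270; answer -647270
Step 2: W1 = -647270; c = -42; f(2) = -1*(44) - 3*(-42) = 82; iterating: f(2)=82, f(3)=-214, f(4)=-32, f(5)=674, f(6)=-578, f(7)=-1444, f(8)=3178; answer 3178
Step 3: W2 = 3178; r = 3178; squarings mod 1119: 607^1=607, 607^2=298, 607^4=403, 607^8=154, 607^16=217, 607^32=91, 607^64=448, 607^128=403, 607^256=154, 607^512=217, 607^1024=91, 607^2048=448; 607^3178 = 607^2 * 607^8 * 607^32 * 607^64 * 607^1024 * 607^2048 = 529 (mod 1119); answer 529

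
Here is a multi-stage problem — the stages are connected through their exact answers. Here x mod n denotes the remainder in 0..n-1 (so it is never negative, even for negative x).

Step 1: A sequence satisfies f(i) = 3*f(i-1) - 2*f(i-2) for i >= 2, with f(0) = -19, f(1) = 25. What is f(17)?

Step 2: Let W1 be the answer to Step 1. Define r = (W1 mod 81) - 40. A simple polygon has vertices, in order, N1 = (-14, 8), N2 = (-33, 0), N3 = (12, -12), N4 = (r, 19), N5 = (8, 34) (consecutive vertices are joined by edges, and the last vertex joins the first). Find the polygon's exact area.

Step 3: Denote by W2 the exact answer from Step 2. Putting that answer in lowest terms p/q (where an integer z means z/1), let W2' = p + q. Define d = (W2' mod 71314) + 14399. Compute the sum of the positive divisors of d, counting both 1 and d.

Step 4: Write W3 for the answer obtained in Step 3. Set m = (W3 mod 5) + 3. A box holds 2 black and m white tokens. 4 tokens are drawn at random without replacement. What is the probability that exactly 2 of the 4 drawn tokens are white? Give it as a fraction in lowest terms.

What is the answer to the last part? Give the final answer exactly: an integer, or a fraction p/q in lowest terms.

1/6

Step 1: f(2) = 3*(25) - 2*(-19) = 113; iterating: f(2)=113, f(3)=289, f(4)=641, f(5)=1345, f(6)=2753, f(7)=5569, f(8)=11201, f(9)=22465, f(10)=44993, f(11)=90049, f(12)=180161, f(13)=360385, f(14)=720833, f(15)=1441729, f(16)=2883521, f(17)=5767105; answer 5767105
Step 2: W1 = 5767105; r = 27; cross terms: (-14*0 - -33*8)=264, (-33*-12 - 12*0)=396, (12*19 - 27*-12)=552, (27*34 - 8*19)=766, (8*8 - -14*34)=540; twice the area = |2518| = 2518; area = 1259; answer 1259
Step 3: W2 = 1259; threaded value p + q = 1260; d = 15659; 15659 = 7 * 2237; sigma = (1 + 7) * (1 + 2237) = 8 * 2238 = 17904; answer 17904
Step 4: W3 = 17904; m = 7; total draws C(9,4) = 126; favorable C(7,2)*C(2,2) = 21; P = 1/6; answer 1/6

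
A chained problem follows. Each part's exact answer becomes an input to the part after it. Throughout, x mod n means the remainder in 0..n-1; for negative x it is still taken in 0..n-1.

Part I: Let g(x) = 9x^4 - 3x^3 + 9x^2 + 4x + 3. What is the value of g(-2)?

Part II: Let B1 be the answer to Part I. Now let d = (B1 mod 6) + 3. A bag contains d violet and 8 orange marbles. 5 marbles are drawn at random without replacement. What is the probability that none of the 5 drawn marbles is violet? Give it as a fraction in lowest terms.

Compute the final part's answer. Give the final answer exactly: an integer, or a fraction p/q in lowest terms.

Part I: 9*(-2)^4 - 3*(-2)^3 + 9*(-2)^2 + 4*(-2)^1 + 3 = (144) + (24) + (36) + (-8) + (3) = 199; answer 199
Part II: B1 = 199; d = 4; total draws C(12,5) = 792; favorable C(8,5) = 56; P = 7/99; answer 7/99

7/99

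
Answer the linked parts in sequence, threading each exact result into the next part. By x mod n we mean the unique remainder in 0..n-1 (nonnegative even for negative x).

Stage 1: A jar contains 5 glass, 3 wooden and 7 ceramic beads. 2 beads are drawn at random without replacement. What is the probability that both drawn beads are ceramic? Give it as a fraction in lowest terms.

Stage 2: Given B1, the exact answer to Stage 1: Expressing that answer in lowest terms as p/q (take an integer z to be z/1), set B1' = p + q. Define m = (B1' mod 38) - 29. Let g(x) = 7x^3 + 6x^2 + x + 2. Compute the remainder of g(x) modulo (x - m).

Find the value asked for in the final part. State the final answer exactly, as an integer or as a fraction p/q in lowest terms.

Stage 1: total draws C(15,2) = 105; favorable C(7,2) = 21; P = 1/5; answer 1/5
Stage 2: B1 = 1/5; threaded value p + q = 6; m = -23; remainder = value at the root: 7*(-23)^3 + 6*(-23)^2 + 1*(-23)^1 + 2 = (-85169) + (3174) + (-23) + (2) = -82016; answer -82016

-82016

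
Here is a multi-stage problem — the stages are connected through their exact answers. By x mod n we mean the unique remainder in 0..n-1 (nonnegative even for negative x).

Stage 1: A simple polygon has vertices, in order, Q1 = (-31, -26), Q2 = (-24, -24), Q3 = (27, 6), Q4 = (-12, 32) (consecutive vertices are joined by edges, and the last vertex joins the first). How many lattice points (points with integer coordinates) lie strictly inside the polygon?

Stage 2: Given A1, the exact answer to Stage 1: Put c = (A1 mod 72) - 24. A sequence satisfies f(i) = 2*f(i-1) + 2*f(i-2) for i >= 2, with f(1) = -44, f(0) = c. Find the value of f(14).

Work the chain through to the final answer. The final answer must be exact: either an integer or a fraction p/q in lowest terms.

-7666176

Stage 1: cross terms: (-31*-24 - -24*-26)=120, (-24*6 - 27*-24)=504, (27*32 - -12*6)=936, (-12*-26 - -31*32)=1304; twice the area = |2864| = 2864; area = 1432; boundary points = 1 + 3 + 13 + 1 = 18; strictly interior points = area - boundary/2 + 1 = 1424; answer 1424
Stage 2: A1 = 1424; c = 32; f(2) = 2*(-44) + 2*(32) = -24; iterating: f(2)=-24, f(3)=-136, f(4)=-320, f(5)=-912, f(6)=-2464, f(7)=-6752, f(8)=-18432, f(9)=-50368, f(10)=-137600, f(11)=-375936, f(12)=-1027072, f(13)=-2806016, f(14)=-7666176; answer -7666176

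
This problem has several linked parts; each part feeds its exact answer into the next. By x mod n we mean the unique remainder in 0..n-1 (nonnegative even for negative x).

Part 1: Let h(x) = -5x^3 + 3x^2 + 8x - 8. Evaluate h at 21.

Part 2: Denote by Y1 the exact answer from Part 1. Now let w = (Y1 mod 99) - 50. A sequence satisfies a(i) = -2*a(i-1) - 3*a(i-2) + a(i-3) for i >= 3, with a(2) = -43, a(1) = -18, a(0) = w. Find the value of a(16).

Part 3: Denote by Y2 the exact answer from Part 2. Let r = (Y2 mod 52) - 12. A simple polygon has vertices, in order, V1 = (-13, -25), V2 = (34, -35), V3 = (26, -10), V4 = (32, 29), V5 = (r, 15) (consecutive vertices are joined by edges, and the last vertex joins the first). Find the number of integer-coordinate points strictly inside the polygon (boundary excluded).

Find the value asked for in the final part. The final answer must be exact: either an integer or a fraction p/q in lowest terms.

1883

Part 1: -5*(21)^3 + 3*(21)^2 + 8*(21)^1 - 8 = (-46305) + (1323) + (168) + (-8) = -44822; answer -44822
Part 2: Y1 = -44822; w = -25; a(3) = -2*(-43) - 3*(-18) + 1*(-25) = 115; iterating: a(3)=115, a(4)=-119, a(5)=-150, a(6)=772, a(7)=-1213, a(8)=-40, a(9)=4491, a(10)=-10075, a(11)=6637, a(12)=21442, a(13)=-72870, a(14)=88051, a(15)=63950, a(16)=-464923; answer -464923
Part 3: Y2 = -464923; r = -3; cross terms: (-13*-35 - 34*-25)=1305, (34*-10 - 26*-35)=570, (26*29 - 32*-10)=1074, (32*15 - -3*29)=567, (-3*-25 - -13*15)=270; twice the area = |3786| = 3786; area = 1893; boundary points = 1 + 1 + 3 + 7 + 10 = 22; strictly interior points = area - boundary/2 + 1 = 1883; answer 1883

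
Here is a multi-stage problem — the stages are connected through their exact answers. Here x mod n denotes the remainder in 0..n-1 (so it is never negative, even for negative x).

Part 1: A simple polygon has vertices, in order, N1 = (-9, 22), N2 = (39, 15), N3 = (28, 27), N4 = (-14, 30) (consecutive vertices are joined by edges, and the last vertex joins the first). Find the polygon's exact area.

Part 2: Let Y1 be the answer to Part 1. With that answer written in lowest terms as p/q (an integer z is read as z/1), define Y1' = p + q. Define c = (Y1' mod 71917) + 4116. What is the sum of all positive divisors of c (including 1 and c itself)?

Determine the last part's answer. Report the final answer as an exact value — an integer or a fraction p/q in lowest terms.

6552

Part 1: cross terms: (-9*15 - 39*22)=-993, (39*27 - 28*15)=633, (28*30 - -14*27)=1218, (-14*22 - -9*30)=-38; twice the area = |820| = 820; area = 410; answer 410
Part 2: Y1 = 410; threaded value p + q = 411; c = 4527; 4527 = 3^2 * 503; sigma = (1 + 3 + 9) * (1 + 503) = 13 * 504 = 6552; answer 6552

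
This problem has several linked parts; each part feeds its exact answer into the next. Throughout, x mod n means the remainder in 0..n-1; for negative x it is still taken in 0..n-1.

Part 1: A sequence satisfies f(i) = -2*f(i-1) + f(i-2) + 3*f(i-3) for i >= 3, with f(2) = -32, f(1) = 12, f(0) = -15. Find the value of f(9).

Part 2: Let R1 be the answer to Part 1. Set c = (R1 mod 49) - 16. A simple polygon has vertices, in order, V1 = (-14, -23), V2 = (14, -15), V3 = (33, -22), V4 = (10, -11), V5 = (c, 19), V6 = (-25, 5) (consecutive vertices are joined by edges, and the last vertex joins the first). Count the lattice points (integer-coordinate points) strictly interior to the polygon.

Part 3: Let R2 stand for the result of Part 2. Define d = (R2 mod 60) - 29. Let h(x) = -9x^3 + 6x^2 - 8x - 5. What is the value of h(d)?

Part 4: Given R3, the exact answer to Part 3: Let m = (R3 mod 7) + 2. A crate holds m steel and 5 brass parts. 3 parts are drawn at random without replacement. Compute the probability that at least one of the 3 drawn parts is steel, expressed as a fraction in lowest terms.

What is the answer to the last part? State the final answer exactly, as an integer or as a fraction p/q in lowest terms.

21/22

Part 1: f(3) = -2*(-32) + 1*(12) + 3*(-15) = 31; iterating: f(3)=31, f(4)=-58, f(5)=51, f(6)=-67, f(7)=11, f(8)=64, f(9)=-318; answer -318
Part 2: R1 = -318; c = 9; cross terms: (-14*-15 - 14*-23)=532, (14*-22 - 33*-15)=187, (33*-11 - 10*-22)=-143, (10*19 - 9*-11)=289, (9*5 - -25*19)=520, (-25*-23 - -14*5)=645; twice the area = |2030| = 2030; area = 1015; boundary points = 4 + 1 + 1 + 1 + 2 + 1 = 10; strictly interior points = area - boundary/2 + 1 = 1011; answer 1011
Part 3: R2 = 1011; d = 22; -9*(22)^3 + 6*(22)^2 - 8*(22)^1 - 5 = (-95832) + (2904) + (-176) + (-5) = -93109; answer -93109
Part 4: R3 = -93109; m = 7; total draws C(12,3) = 220; complement C(5,3) = 10; favorable 220 - 10 = 210; P = 21/22; answer 21/22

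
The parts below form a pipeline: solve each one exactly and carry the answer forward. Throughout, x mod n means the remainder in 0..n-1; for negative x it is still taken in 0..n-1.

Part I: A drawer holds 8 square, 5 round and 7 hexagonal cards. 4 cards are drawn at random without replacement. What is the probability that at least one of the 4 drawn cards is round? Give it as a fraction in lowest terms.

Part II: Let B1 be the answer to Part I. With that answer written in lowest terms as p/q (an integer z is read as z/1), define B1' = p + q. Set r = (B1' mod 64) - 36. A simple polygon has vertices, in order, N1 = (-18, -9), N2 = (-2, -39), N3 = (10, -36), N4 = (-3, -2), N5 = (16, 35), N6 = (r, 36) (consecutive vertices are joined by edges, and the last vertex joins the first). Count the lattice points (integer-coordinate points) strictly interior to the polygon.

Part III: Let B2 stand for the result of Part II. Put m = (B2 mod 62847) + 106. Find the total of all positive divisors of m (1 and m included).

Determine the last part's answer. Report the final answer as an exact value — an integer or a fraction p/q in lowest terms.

1032

Part I: total draws C(20,4) = 4845; complement C(15,4) = 1365; favorable 4845 - 1365 = 3480; P = 232/323; answer 232/323
Part II: B1 = 232/323; threaded value p + q = 555; r = 7; cross terms: (-18*-39 - -2*-9)=684, (-2*-36 - 10*-39)=462, (10*-2 - -3*-36)=-128, (-3*35 - 16*-2)=-73, (16*36 - 7*35)=331, (7*-9 - -18*36)=585; twice the area = |1861| = 1861; area = 1861/2; boundary points = 2 + 3 + 1 + 1 + 1 + 5 = 13; strictly interior points = area - boundary/2 + 1 = 925; answer 925
Part III: B2 = 925; m = 1031; 1031 is prime, so its only divisors are 1 and 1031; sigma = 1 + 1031 = 1032; answer 1032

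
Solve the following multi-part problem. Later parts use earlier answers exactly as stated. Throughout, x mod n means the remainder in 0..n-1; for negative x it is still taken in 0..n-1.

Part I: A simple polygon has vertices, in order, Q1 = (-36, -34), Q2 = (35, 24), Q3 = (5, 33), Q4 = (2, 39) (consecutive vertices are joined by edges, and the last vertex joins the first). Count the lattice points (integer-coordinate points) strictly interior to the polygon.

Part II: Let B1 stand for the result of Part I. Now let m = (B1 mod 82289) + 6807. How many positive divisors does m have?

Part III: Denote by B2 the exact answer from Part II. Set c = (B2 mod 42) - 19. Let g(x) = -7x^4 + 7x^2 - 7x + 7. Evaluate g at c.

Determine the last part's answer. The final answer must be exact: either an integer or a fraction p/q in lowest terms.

Part I: cross terms: (-36*24 - 35*-34)=326, (35*33 - 5*24)=1035, (5*39 - 2*33)=129, (2*-34 - -36*39)=1336; twice the area = |2826| = 2826; area = 1413; boundary points = 1 + 3 + 3 + 1 = 8; strictly interior points = area - boundary/2 + 1 = 1410; answer 1410
Part II: B1 = 1410; m = 8217; 8217 = 3^2 * 11 * 83; number of divisors = (2+1) * (1+1) * (1+1) = 12; answer 12
Part III: B2 = 12; c = -7; -7*(-7)^4 + 7*(-7)^2 - 7*(-7)^1 + 7 = (-16807) + (343) + (49) + (7) = -16408; answer -16408

-16408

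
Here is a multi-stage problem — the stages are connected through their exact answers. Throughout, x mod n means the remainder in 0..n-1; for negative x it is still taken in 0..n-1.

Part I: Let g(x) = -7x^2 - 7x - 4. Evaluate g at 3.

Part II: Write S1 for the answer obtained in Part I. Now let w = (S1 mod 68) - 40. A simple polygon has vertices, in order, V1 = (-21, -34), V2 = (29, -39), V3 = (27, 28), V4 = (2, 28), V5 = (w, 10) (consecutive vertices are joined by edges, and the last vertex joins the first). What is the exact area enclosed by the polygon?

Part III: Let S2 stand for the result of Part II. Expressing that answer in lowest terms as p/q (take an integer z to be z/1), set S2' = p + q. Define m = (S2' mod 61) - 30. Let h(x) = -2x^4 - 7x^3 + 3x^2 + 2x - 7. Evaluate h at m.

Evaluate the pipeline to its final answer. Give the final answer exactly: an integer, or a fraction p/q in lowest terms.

Part I: -7*(3)^2 - 7*(3)^1 - 4 = (-63) + (-21) + (-4) = -88; answer -88
Part II: S1 = -88; w = 8; cross terms: (-21*-39 - 29*-34)=1805, (29*28 - 27*-39)=1865, (27*28 - 2*28)=700, (2*10 - 8*28)=-204, (8*-34 - -21*10)=-62; twice the area = |4104| = 4104; area = 2052; answer 2052
Part III: S2 = 2052; threaded value p + q = 2053; m = 10; -2*(10)^4 - 7*(10)^3 + 3*(10)^2 + 2*(10)^1 - 7 = (-20000) + (-7000) + (300) + (20) + (-7) = -26687; answer -26687

-26687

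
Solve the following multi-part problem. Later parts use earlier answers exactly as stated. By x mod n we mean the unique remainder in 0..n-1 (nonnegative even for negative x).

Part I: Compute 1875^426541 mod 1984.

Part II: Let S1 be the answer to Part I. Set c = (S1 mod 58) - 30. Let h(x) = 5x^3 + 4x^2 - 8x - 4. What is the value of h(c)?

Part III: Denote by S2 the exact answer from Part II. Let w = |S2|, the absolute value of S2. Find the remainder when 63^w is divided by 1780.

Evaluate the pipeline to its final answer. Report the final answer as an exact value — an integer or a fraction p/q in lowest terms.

Part I: squarings mod 1984: 1875^1=1875, 1875^2=1961, 1875^4=529, 1875^8=97, 1875^16=1473, 1875^32=1217, 1875^64=1025, 1875^128=1089, 1875^256=1473, 1875^512=1217, 1875^1024=1025, 1875^2048=1089, 1875^4096=1473, 1875^8192=1217, 1875^16384=1025, 1875^32768=1089, 1875^65536=1473, 1875^131072=1217, 1875^262144=1025; 1875^426541 = 1875^1 * 1875^4 * 1875^8 * 1875^32 * 1875^512 * 1875^32768 * 1875^131072 * 1875^262144 = 1379 (mod 1984); answer 1379
Part II: S1 = 1379; c = 15; 5*(15)^3 + 4*(15)^2 - 8*(15)^1 - 4 = (16875) + (900) + (-120) + (-4) = 17651; answer 17651
Part III: S2 = 17651; w = 17651; squarings mod 1780: 63^1=63, 63^2=409, 63^4=1741, 63^8=1521, 63^16=1221, 63^32=981, 63^64=1161, 63^128=461, 63^256=701, 63^512=121, 63^1024=401, 63^2048=601, 63^4096=1641, 63^8192=1521, 63^16384=1221; 63^17651 = 63^1 * 63^2 * 63^16 * 63^32 * 63^64 * 63^128 * 63^1024 * 63^16384 = 1527 (mod 1780); answer 1527

1527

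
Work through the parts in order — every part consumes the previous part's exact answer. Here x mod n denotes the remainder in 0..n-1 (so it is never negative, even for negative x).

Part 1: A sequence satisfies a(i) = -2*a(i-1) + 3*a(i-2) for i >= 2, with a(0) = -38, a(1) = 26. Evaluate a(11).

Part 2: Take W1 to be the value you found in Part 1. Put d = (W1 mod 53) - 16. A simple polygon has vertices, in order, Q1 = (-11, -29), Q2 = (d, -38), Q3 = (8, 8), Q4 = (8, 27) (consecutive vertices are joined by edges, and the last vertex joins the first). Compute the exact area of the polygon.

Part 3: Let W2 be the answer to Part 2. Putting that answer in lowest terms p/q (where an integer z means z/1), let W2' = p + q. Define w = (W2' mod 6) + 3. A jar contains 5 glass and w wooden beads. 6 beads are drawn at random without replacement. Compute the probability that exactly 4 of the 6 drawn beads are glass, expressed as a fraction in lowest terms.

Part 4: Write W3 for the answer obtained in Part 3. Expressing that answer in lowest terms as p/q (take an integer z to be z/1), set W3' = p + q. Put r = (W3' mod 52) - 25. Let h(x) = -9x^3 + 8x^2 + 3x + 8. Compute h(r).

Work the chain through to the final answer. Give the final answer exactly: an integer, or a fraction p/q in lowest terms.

2222

Part 1: a(2) = -2*(26) + 3*(-38) = -166; iterating: a(2)=-166, a(3)=410, a(4)=-1318, a(5)=3866, a(6)=-11686, a(7)=34970, a(8)=-104998, a(9)=314906, a(10)=-944806, a(11)=2834330; answer 2834330
Part 2: W1 = 2834330; d = 33; cross terms: (-11*-38 - 33*-29)=1375, (33*8 - 8*-38)=568, (8*27 - 8*8)=152, (8*-29 - -11*27)=65; twice the area = |2160| = 2160; area = 1080; answer 1080
Part 3: W2 = 1080; threaded value p + q = 1081; w = 4; total draws C(9,6) = 84; favorable C(5,4)*C(4,2) = 30; P = 5/14; answer 5/14
Part 4: W3 = 5/14; threaded value p + q = 19; r = -6; -9*(-6)^3 + 8*(-6)^2 + 3*(-6)^1 + 8 = (1944) + (288) + (-18) + (8) = 2222; answer 2222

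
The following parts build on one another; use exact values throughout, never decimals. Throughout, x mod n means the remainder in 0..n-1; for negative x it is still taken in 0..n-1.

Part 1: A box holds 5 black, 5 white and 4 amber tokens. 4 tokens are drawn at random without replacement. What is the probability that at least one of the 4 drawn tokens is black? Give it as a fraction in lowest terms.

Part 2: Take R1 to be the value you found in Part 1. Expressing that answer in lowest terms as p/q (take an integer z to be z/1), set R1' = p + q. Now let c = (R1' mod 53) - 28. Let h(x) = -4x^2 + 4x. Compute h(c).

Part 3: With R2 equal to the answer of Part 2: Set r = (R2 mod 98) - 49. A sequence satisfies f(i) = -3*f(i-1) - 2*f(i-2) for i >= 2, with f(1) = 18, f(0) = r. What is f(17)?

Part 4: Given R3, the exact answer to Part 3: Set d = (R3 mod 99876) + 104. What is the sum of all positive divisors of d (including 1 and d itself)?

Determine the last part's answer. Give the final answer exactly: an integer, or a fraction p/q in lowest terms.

132804

Part 1: total draws C(14,4) = 1001; complement C(9,4) = 126; favorable 1001 - 126 = 875; P = 125/143; answer 125/143
Part 2: R1 = 125/143; threaded value p + q = 268; c = -25; -4*(-25)^2 + 4*(-25)^1 = (-2500) + (-100) = -2600; answer -2600
Part 3: R2 = -2600; r = -3; f(2) = -3*(18) - 2*(-3) = -48; iterating: f(2)=-48, f(3)=108, f(4)=-228, f(5)=468, f(6)=-948, f(7)=1908, f(8)=-3828, f(9)=7668, f(10)=-15348, f(11)=30708, f(12)=-61428, f(13)=122868, f(14)=-245748, f(15)=491508, f(16)=-983028, f(17)=1966068; answer 1966068
Part 4: R3 = 1966068; d = 68528; 68528 = 2^4 * 4283; sigma = (1 + 2 + 4 + 8 + 16) * (1 + 4283) = 31 * 4284 = 132804; answer 132804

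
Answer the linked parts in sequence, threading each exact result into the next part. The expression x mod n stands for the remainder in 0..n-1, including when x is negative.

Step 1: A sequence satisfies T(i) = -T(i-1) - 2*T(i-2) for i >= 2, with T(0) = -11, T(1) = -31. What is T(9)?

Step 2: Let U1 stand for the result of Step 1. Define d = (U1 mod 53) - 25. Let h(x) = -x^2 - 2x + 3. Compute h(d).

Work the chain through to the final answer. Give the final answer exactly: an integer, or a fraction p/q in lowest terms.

-192

Step 1: T(2) = -1*(-31) - 2*(-11) = 53; iterating: T(2)=53, T(3)=9, T(4)=-115, T(5)=97, T(6)=133, T(7)=-327, T(8)=61, T(9)=593; answer 593
Step 2: U1 = 593; d = -15; -1*(-15)^2 - 2*(-15)^1 + 3 = (-225) + (30) + (3) = -192; answer -192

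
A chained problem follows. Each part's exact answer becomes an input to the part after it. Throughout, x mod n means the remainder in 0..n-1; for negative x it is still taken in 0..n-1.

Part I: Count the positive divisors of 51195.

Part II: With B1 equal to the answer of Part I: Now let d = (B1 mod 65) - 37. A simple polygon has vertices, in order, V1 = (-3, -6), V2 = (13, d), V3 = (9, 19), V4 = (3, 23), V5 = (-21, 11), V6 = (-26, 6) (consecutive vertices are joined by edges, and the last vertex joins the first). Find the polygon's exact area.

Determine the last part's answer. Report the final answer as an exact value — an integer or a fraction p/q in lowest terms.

1673/2

Part I: 51195 = 3 * 5 * 3413; number of divisors = (1+1) * (1+1) * (1+1) = 8; answer 8
Part II: B1 = 8; d = -29; cross terms: (-3*-29 - 13*-6)=165, (13*19 - 9*-29)=508, (9*23 - 3*19)=150, (3*11 - -21*23)=516, (-21*6 - -26*11)=160, (-26*-6 - -3*6)=174; twice the area = |1673| = 1673; area = 1673/2; answer 1673/2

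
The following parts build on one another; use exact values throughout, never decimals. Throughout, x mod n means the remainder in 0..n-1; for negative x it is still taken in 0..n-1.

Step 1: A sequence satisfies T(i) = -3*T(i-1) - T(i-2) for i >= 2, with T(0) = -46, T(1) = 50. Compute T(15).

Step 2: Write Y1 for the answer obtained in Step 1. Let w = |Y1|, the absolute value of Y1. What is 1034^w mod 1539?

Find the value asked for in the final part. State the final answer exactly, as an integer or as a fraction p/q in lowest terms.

Step 1: T(2) = -3*(50) - 1*(-46) = -104; iterating: T(2)=-104, T(3)=262, T(4)=-682, T(5)=1784, T(6)=-4670, T(7)=12226, T(8)=-32008, T(9)=83798, T(10)=-219386, T(11)=574360, T(12)=-1503694, T(13)=3936722, T(14)=-10306472, T(15)=26982694; answer 26982694
Step 2: Y1 = 26982694; w = 26982694; squarings mod 1539: 1034^1=1034, 1034^2=1090, 1034^4=1531, 1034^8=64, 1034^16=1018, 1034^32=577, 1034^64=505, 1034^128=1090, 1034^256=1531, 1034^512=64, 1034^1024=1018, 1034^2048=577, 1034^4096=505, 1034^8192=1090, 1034^16384=1531, 1034^32768=64, 1034^65536=1018, 1034^131072=577, 1034^262144=505, 1034^524288=1090, 1034^1048576=1531, 1034^2097152=64, 1034^4194304=1018, 1034^8388608=577, 1034^16777216=505; 1034^26982694 = 1034^2 * 1034^4 * 1034^32 * 1034^256 * 1034^2048 * 1034^4096 * 1034^8192 * 1034^32768 * 1034^65536 * 1034^131072 * 1034^524288 * 1034^1048576 * 1034^8388608 * 1034^16777216 = 505 (mod 1539); answer 505

505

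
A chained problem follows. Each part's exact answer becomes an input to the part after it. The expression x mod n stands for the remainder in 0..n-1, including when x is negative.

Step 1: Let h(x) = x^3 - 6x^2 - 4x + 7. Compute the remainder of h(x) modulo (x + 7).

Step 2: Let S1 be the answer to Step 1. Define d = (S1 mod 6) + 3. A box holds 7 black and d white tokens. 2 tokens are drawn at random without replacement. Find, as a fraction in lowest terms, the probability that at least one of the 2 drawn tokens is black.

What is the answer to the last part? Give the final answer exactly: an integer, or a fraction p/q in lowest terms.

Step 1: remainder = value at the root: 1*(-7)^3 - 6*(-7)^2 - 4*(-7)^1 + 7 = (-343) + (-294) + (28) + (7) = -602; answer -602
Step 2: S1 = -602; d = 7; total draws C(14,2) = 91; complement C(7,2) = 21; favorable 91 - 21 = 70; P = 10/13; answer 10/13

10/13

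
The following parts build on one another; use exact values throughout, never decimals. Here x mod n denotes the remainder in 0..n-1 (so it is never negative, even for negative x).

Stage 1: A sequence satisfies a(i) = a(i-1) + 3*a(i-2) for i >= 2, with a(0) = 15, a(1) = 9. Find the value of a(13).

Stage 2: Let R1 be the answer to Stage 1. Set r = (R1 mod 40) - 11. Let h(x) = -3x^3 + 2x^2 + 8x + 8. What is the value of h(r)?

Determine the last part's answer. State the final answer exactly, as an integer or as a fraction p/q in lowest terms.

3128

Stage 1: a(2) = 1*(9) + 3*(15) = 54; iterating: a(2)=54, a(3)=81, a(4)=243, a(5)=486, a(6)=1215, a(7)=2673, a(8)=6318, a(9)=14337, a(10)=33291, a(11)=76302, a(12)=176175, a(13)=405081; answer 405081
Stage 2: R1 = 405081; r = -10; -3*(-10)^3 + 2*(-10)^2 + 8*(-10)^1 + 8 = (3000) + (200) + (-80) + (8) = 3128; answer 3128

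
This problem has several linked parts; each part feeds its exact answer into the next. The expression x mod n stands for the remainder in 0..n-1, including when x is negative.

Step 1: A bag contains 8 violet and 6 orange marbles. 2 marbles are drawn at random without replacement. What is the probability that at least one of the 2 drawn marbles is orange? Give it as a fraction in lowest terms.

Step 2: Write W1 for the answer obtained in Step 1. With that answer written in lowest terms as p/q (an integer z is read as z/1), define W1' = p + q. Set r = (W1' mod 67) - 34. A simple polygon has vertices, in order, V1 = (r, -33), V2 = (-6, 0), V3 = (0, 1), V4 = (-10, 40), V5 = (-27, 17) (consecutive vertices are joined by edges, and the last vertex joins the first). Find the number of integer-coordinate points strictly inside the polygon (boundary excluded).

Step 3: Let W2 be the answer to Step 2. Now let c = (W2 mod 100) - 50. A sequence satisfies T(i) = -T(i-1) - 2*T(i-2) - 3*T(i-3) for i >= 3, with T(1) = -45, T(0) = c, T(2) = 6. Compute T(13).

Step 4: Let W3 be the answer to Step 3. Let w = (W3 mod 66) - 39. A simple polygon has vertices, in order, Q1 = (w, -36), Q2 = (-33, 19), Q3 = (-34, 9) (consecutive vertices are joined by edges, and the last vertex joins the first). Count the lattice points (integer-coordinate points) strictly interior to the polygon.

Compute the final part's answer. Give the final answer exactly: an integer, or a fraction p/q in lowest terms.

Step 1: total draws C(14,2) = 91; complement C(8,2) = 28; favorable 91 - 28 = 63; P = 9/13; answer 9/13
Step 2: W1 = 9/13; threaded value p + q = 22; r = -12; cross terms: (-12*0 - -6*-33)=-198, (-6*1 - 0*0)=-6, (0*40 - -10*1)=10, (-10*17 - -27*40)=910, (-27*-33 - -12*17)=1095; twice the area = |1811| = 1811; area = 1811/2; boundary points = 3 + 1 + 1 + 1 + 5 = 11; strictly interior points = area - boundary/2 + 1 = 901; answer 901
Step 3: W2 = 901; c = -49; T(3) = -1*(6) - 2*(-45) - 3*(-49) = 231; iterating: T(3)=231, T(4)=-108, T(5)=-372, T(6)=-105, T(7)=1173, T(8)=153, T(9)=-2184, T(10)=-1641, T(11)=5550, T(12)=4284, T(13)=-10461; answer -10461
Step 4: W3 = -10461; w = -6; cross terms: (-6*19 - -33*-36)=-1302, (-33*9 - -34*19)=349, (-34*-36 - -6*9)=1278; twice the area = |325| = 325; area = 325/2; boundary points = 1 + 1 + 1 = 3; strictly interior points = area - boundary/2 + 1 = 162; answer 162

162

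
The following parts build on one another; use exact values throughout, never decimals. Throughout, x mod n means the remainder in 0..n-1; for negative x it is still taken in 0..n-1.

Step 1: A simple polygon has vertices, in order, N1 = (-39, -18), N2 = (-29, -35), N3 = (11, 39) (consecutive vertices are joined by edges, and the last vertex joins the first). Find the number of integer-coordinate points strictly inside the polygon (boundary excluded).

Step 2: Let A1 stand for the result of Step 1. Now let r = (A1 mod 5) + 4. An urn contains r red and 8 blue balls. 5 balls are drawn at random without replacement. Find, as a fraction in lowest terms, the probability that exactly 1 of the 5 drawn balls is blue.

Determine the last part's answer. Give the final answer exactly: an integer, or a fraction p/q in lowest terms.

5/39

Step 1: cross terms: (-39*-35 - -29*-18)=843, (-29*39 - 11*-35)=-746, (11*-18 - -39*39)=1323; twice the area = |1420| = 1420; area = 710; boundary points = 1 + 2 + 1 = 4; strictly interior points = area - boundary/2 + 1 = 709; answer 709
Step 2: A1 = 709; r = 8; total draws C(16,5) = 4368; favorable C(8,1)*C(8,4) = 560; P = 5/39; answer 5/39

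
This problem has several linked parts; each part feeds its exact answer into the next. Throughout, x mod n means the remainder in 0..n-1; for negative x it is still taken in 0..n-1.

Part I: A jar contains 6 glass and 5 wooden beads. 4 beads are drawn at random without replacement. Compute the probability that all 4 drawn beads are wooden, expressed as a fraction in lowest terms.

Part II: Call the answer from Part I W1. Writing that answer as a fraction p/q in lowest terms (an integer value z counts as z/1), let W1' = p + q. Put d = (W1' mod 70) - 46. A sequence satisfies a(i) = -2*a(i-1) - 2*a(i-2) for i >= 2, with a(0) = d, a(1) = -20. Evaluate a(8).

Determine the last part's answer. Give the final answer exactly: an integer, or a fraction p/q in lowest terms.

Part I: total draws C(11,4) = 330; favorable C(5,4) = 5; P = 1/66; answer 1/66
Part II: W1 = 1/66; threaded value p + q = 67; d = 21; a(2) = -2*(-20) - 2*(21) = -2; iterating: a(2)=-2, a(3)=44, a(4)=-84, a(5)=80, a(6)=8, a(7)=-176, a(8)=336; answer 336

336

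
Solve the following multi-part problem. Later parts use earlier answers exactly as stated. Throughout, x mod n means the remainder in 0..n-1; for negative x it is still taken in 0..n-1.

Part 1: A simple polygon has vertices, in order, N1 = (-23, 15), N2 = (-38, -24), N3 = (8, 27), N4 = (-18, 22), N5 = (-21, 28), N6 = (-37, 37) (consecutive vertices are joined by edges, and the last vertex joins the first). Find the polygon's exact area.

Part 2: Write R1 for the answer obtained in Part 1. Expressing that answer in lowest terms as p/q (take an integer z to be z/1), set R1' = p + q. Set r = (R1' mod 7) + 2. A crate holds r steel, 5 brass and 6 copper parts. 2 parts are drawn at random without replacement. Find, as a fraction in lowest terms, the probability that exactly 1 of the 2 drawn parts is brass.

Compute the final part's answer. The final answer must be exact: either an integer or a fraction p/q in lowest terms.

10/21

Part 1: cross terms: (-23*-24 - -38*15)=1122, (-38*27 - 8*-24)=-834, (8*22 - -18*27)=662, (-18*28 - -21*22)=-42, (-21*37 - -37*28)=259, (-37*15 - -23*37)=296; twice the area = |1463| = 1463; area = 1463/2; answer 1463/2
Part 2: R1 = 1463/2; threaded value p + q = 1465; r = 4; total draws C(15,2) = 105; favorable C(5,1)*C(10,1) = 50; P = 10/21; answer 10/21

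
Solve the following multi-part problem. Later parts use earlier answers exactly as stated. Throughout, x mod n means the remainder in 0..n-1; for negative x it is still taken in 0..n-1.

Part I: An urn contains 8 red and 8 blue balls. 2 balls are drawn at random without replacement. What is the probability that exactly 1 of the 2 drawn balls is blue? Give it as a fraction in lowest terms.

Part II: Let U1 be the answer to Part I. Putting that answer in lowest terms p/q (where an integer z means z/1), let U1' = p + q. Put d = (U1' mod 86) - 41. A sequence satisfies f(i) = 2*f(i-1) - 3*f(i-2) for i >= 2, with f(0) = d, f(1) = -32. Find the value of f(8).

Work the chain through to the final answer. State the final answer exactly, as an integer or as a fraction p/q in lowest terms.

-1090

Part I: total draws C(16,2) = 120; favorable C(8,1)*C(8,1) = 64; P = 8/15; answer 8/15
Part II: U1 = 8/15; threaded value p + q = 23; d = -18; f(2) = 2*(-32) - 3*(-18) = -10; iterating: f(2)=-10, f(3)=76, f(4)=182, f(5)=136, f(6)=-274, f(7)=-956, f(8)=-1090; answer -1090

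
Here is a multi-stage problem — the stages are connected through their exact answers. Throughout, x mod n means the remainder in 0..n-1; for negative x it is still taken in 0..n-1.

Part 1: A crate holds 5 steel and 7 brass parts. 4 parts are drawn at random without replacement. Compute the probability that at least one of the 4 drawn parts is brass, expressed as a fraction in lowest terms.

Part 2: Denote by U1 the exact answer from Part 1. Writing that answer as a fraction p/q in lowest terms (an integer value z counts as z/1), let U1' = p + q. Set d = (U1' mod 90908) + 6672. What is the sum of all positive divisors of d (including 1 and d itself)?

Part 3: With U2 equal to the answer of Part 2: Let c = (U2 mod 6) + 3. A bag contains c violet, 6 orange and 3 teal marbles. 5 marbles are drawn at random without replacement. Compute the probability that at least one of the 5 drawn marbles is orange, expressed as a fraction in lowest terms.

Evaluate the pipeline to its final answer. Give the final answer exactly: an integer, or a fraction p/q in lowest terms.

131/132

Part 1: total draws C(12,4) = 495; complement C(5,4) = 5; favorable 495 - 5 = 490; P = 98/99; answer 98/99
Part 2: U1 = 98/99; threaded value p + q = 197; d = 6869; 6869 is prime, so its only divisors are 1 and 6869; sigma = 1 + 6869 = 6870; answer 6870
Part 3: U2 = 6870; c = 3; total draws C(12,5) = 792; complement C(6,5) = 6; favorable 792 - 6 = 786; P = 131/132; answer 131/132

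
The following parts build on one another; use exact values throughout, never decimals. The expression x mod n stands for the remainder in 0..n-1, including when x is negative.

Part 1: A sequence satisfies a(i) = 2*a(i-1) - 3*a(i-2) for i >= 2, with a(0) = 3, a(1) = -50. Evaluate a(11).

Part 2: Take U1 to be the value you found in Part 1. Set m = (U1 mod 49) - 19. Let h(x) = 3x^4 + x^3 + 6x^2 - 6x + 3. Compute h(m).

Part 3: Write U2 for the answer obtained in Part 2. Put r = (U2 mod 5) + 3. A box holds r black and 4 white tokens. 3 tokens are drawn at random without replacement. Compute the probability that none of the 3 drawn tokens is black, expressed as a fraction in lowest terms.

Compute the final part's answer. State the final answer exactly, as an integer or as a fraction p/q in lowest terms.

1/21

Part 1: a(2) = 2*(-50) - 3*(3) = -109; iterating: a(2)=-109, a(3)=-68, a(4)=191, a(5)=586, a(6)=599, a(7)=-560, a(8)=-2917, a(9)=-4154, a(10)=443, a(11)=13348; answer 13348
Part 2: U1 = 13348; m = 1; 3*(1)^4 + 1*(1)^3 + 6*(1)^2 - 6*(1)^1 + 3 = (3) + (1) + (6) + (-6) + (3) = 7; answer 7
Part 3: U2 = 7; r = 5; total draws C(9,3) = 84; favorable C(4,3) = 4; P = 1/21; answer 1/21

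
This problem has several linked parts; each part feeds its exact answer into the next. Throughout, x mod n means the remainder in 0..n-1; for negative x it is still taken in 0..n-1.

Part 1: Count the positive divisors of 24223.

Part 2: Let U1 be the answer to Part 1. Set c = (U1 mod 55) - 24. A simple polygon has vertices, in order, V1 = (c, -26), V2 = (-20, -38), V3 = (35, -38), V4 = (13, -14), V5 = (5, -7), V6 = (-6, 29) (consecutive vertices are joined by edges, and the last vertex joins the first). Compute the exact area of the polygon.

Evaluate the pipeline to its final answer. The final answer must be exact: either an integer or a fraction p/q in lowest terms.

Part 1: 24223 is prime, so its only divisors are 1 and 24223; count = 2; answer 2
Part 2: U1 = 2; c = -22; cross terms: (-22*-38 - -20*-26)=316, (-20*-38 - 35*-38)=2090, (35*-14 - 13*-38)=4, (13*-7 - 5*-14)=-21, (5*29 - -6*-7)=103, (-6*-26 - -22*29)=794; twice the area = |3286| = 3286; area = 1643; answer 1643

1643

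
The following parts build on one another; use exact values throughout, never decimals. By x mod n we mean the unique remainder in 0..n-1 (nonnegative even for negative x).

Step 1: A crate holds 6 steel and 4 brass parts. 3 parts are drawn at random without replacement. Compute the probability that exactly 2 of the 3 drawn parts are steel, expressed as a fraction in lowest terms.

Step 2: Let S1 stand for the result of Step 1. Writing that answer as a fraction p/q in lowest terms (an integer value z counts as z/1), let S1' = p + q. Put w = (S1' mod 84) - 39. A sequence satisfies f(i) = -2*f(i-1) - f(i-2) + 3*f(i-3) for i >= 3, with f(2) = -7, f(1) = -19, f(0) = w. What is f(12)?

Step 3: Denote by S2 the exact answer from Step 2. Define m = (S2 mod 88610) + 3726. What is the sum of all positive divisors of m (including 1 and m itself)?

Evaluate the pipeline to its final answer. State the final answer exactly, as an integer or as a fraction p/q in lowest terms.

44240

Step 1: total draws C(10,3) = 120; favorable C(6,2)*C(4,1) = 60; P = 1/2; answer 1/2
Step 2: S1 = 1/2; threaded value p + q = 3; w = -36; f(3) = -2*(-7) - 1*(-19) + 3*(-36) = -75; iterating: f(3)=-75, f(4)=100, f(5)=-146, f(6)=-33, f(7)=512, f(8)=-1429, f(9)=2247, f(10)=-1529, f(11)=-3476, f(12)=15222; answer 15222
Step 3: S2 = 15222; m = 18948; 18948 = 2^2 * 3 * 1579; sigma = (1 + 2 + 4) * (1 + 3) * (1 + 1579) = 7 * 4 * 1580 = 44240; answer 44240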